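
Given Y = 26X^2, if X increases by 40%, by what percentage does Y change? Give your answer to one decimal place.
96.0%

For Y = 26X^2:
If X → X(1 + 0.4)
Then Y → Y · (1 + 0.4)^2
     = Y · 1.9600

Percentage change = ((1 + 0.4)^2 − 1) × 100% = 96.0%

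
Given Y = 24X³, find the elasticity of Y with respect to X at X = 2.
Elasticity = 3

Elasticity = (dY/dX) · (X/Y)

dY/dX = 72·X²
At X = 2: dY/dX = 288, Y = 192

Elasticity = 288 · (2 / 192) = 3

Interpretation: for a small percentage change in X, the percentage change in Y is approximately 3.00 times as large.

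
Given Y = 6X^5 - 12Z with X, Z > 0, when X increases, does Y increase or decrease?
Y increases

Taking the partial derivative:
∂Y/∂X = 30X^4

∂Y/∂X = 30X^4 > 0 (assuming positive values)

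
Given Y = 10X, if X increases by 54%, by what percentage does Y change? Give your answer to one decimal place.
54.0%

For Y = 10X:
If X → X(1 + 0.54)
Then Y → Y · (1 + 0.54)^1
     = Y · 1.5400

Percentage change = ((1 + 0.54)^1 − 1) × 100% = 54.0%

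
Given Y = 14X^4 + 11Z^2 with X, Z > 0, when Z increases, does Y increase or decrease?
Y increases

Taking the partial derivative:
∂Y/∂Z = 22Z

∂Y/∂Z = 22Z > 0 (assuming positive values)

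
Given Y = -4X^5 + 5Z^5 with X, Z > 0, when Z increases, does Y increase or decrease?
Y increases

Taking the partial derivative:
∂Y/∂Z = 25Z^4

∂Y/∂Z = 25Z^4 > 0 (assuming positive values)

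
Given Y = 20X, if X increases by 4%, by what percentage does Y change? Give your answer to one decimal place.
4.0%

For Y = 20X:
If X → X(1 + 0.04)
Then Y → Y · (1 + 0.04)^1
     = Y · 1.0400

Percentage change = ((1 + 0.04)^1 − 1) × 100% = 4.0%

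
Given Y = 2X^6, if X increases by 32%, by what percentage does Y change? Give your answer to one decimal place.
429.0%

For Y = 2X^6:
If X → X(1 + 0.32)
Then Y → Y · (1 + 0.32)^6
     ≈ Y · 5.2899

Percentage change = ((1 + 0.32)^6 − 1) × 100% ≈ 429.0%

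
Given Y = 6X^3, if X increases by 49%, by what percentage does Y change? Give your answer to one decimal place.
230.8%

For Y = 6X^3:
If X → X(1 + 0.49)
Then Y → Y · (1 + 0.49)^3
     ≈ Y · 3.3079

Percentage change = ((1 + 0.49)^3 − 1) × 100% ≈ 230.8%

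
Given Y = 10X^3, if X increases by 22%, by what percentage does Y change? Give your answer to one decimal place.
81.6%

For Y = 10X^3:
If X → X(1 + 0.22)
Then Y → Y · (1 + 0.22)^3
     ≈ Y · 1.8158

Percentage change = ((1 + 0.22)^3 − 1) × 100% ≈ 81.6%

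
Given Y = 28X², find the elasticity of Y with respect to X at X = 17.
Elasticity = 2

Elasticity = (dY/dX) · (X/Y)

dY/dX = 56·X
At X = 17: dY/dX = 952, Y = 8092

Elasticity = 952 · (17 / 8092) = 2

Interpretation: for a small percentage change in X, the percentage change in Y is approximately 2.00 times as large.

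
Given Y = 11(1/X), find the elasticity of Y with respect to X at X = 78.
Elasticity = -1

Elasticity = (dY/dX) · (X/Y)

dY/dX = -11/X²
At X = 78: dY/dX = -11/6084, Y = 11/78

Elasticity = (-11/6084) · (78 / (11/78)) = -1

Interpretation: for a small percentage change in X, the percentage change in Y is approximately -1.00 times as large.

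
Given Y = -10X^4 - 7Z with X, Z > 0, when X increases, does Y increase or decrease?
Y decreases

Taking the partial derivative:
∂Y/∂X = -40X^3

∂Y/∂X = -40X^3 < 0 (assuming positive values)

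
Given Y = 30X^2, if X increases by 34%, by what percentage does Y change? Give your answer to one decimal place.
79.6%

For Y = 30X^2:
If X → X(1 + 0.34)
Then Y → Y · (1 + 0.34)^2
     = Y · 1.7956

Percentage change = ((1 + 0.34)^2 − 1) × 100% ≈ 79.6%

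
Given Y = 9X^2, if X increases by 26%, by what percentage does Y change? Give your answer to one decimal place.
58.8%

For Y = 9X^2:
If X → X(1 + 0.26)
Then Y → Y · (1 + 0.26)^2
     = Y · 1.5876

Percentage change = ((1 + 0.26)^2 − 1) × 100% ≈ 58.8%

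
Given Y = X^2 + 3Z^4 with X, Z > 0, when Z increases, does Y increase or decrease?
Y increases

Taking the partial derivative:
∂Y/∂Z = 12Z^3

∂Y/∂Z = 12Z^3 > 0 (assuming positive values)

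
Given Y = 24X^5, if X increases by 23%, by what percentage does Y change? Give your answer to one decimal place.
181.5%

For Y = 24X^5:
If X → X(1 + 0.23)
Then Y → Y · (1 + 0.23)^5
     ≈ Y · 2.8153

Percentage change = ((1 + 0.23)^5 − 1) × 100% ≈ 181.5%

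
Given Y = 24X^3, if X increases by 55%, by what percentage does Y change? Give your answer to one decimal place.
272.4%

For Y = 24X^3:
If X → X(1 + 0.55)
Then Y → Y · (1 + 0.55)^3
     ≈ Y · 3.7239

Percentage change = ((1 + 0.55)^3 − 1) × 100% ≈ 272.4%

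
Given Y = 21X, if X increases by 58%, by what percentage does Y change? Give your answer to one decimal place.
58.0%

For Y = 21X:
If X → X(1 + 0.58)
Then Y → Y · (1 + 0.58)^1
     = Y · 1.5800

Percentage change = ((1 + 0.58)^1 − 1) × 100% = 58.0%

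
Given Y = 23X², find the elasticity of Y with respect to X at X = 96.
Elasticity = 2

Elasticity = (dY/dX) · (X/Y)

dY/dX = 46·X
At X = 96: dY/dX = 4416, Y = 211968

Elasticity = 4416 · (96 / 211968) = 2

Interpretation: for a small percentage change in X, the percentage change in Y is approximately 2.00 times as large.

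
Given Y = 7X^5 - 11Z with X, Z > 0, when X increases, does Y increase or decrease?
Y increases

Taking the partial derivative:
∂Y/∂X = 35X^4

∂Y/∂X = 35X^4 > 0 (assuming positive values)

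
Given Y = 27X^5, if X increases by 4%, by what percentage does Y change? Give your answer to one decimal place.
21.7%

For Y = 27X^5:
If X → X(1 + 0.04)
Then Y → Y · (1 + 0.04)^5
     ≈ Y · 1.2167

Percentage change = ((1 + 0.04)^5 − 1) × 100% ≈ 21.7%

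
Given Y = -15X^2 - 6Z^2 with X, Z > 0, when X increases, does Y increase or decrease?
Y decreases

Taking the partial derivative:
∂Y/∂X = -30X

∂Y/∂X = -30X < 0 (assuming positive values)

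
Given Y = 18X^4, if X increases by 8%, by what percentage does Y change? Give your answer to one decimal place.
36.0%

For Y = 18X^4:
If X → X(1 + 0.08)
Then Y → Y · (1 + 0.08)^4
     ≈ Y · 1.3605

Percentage change = ((1 + 0.08)^4 − 1) × 100% ≈ 36.0%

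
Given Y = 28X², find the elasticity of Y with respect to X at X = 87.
Elasticity = 2

Elasticity = (dY/dX) · (X/Y)

dY/dX = 56·X
At X = 87: dY/dX = 4872, Y = 211932

Elasticity = 4872 · (87 / 211932) = 2

Interpretation: for a small percentage change in X, the percentage change in Y is approximately 2.00 times as large.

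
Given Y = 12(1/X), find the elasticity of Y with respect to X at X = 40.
Elasticity = -1

Elasticity = (dY/dX) · (X/Y)

dY/dX = -12/X²
At X = 40: dY/dX = -3/400, Y = 3/10

Elasticity = (-3/400) · (40 / (3/10)) = -1

Interpretation: for a small percentage change in X, the percentage change in Y is approximately -1.00 times as large.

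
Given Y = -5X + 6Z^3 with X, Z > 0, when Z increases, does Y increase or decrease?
Y increases

Taking the partial derivative:
∂Y/∂Z = 18Z^2

∂Y/∂Z = 18Z^2 > 0 (assuming positive values)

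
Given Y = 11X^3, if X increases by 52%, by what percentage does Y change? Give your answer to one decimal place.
251.2%

For Y = 11X^3:
If X → X(1 + 0.52)
Then Y → Y · (1 + 0.52)^3
     ≈ Y · 3.5118

Percentage change = ((1 + 0.52)^3 − 1) × 100% ≈ 251.2%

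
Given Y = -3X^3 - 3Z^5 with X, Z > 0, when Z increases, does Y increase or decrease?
Y decreases

Taking the partial derivative:
∂Y/∂Z = -15Z^4

∂Y/∂Z = -15Z^4 < 0 (assuming positive values)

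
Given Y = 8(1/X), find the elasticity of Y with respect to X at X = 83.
Elasticity = -1

Elasticity = (dY/dX) · (X/Y)

dY/dX = -8/X²
At X = 83: dY/dX = -8/6889, Y = 8/83

Elasticity = (-8/6889) · (83 / (8/83)) = -1

Interpretation: for a small percentage change in X, the percentage change in Y is approximately -1.00 times as large.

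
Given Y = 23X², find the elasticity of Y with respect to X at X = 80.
Elasticity = 2

Elasticity = (dY/dX) · (X/Y)

dY/dX = 46·X
At X = 80: dY/dX = 3680, Y = 147200

Elasticity = 3680 · (80 / 147200) = 2

Interpretation: for a small percentage change in X, the percentage change in Y is approximately 2.00 times as large.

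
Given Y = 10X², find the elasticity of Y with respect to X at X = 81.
Elasticity = 2

Elasticity = (dY/dX) · (X/Y)

dY/dX = 20·X
At X = 81: dY/dX = 1620, Y = 65610

Elasticity = 1620 · (81 / 65610) = 2

Interpretation: for a small percentage change in X, the percentage change in Y is approximately 2.00 times as large.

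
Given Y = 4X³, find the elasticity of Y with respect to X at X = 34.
Elasticity = 3

Elasticity = (dY/dX) · (X/Y)

dY/dX = 12·X²
At X = 34: dY/dX = 13872, Y = 157216

Elasticity = 13872 · (34 / 157216) = 3

Interpretation: for a small percentage change in X, the percentage change in Y is approximately 3.00 times as large.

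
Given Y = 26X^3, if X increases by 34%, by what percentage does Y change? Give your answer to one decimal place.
140.6%

For Y = 26X^3:
If X → X(1 + 0.34)
Then Y → Y · (1 + 0.34)^3
     ≈ Y · 2.4061

Percentage change = ((1 + 0.34)^3 − 1) × 100% ≈ 140.6%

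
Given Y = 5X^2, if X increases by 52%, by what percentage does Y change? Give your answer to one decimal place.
131.0%

For Y = 5X^2:
If X → X(1 + 0.52)
Then Y → Y · (1 + 0.52)^2
     = Y · 2.3104

Percentage change = ((1 + 0.52)^2 − 1) × 100% ≈ 131.0%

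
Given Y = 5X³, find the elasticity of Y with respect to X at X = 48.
Elasticity = 3

Elasticity = (dY/dX) · (X/Y)

dY/dX = 15·X²
At X = 48: dY/dX = 34560, Y = 552960

Elasticity = 34560 · (48 / 552960) = 3

Interpretation: for a small percentage change in X, the percentage change in Y is approximately 3.00 times as large.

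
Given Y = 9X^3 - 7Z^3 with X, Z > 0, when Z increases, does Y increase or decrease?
Y decreases

Taking the partial derivative:
∂Y/∂Z = -21Z^2

∂Y/∂Z = -21Z^2 < 0 (assuming positive values)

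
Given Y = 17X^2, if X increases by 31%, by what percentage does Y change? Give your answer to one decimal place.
71.6%

For Y = 17X^2:
If X → X(1 + 0.31)
Then Y → Y · (1 + 0.31)^2
     = Y · 1.7161

Percentage change = ((1 + 0.31)^2 − 1) × 100% ≈ 71.6%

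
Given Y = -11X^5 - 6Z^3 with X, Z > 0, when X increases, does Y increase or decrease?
Y decreases

Taking the partial derivative:
∂Y/∂X = -55X^4

∂Y/∂X = -55X^4 < 0 (assuming positive values)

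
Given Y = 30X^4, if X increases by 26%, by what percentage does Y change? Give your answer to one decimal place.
152.0%

For Y = 30X^4:
If X → X(1 + 0.26)
Then Y → Y · (1 + 0.26)^4
     ≈ Y · 2.5205

Percentage change = ((1 + 0.26)^4 − 1) × 100% ≈ 152.0%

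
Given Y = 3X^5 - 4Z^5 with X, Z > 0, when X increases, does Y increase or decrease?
Y increases

Taking the partial derivative:
∂Y/∂X = 15X^4

∂Y/∂X = 15X^4 > 0 (assuming positive values)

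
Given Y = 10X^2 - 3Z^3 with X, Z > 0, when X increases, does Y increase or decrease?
Y increases

Taking the partial derivative:
∂Y/∂X = 20X

∂Y/∂X = 20X > 0 (assuming positive values)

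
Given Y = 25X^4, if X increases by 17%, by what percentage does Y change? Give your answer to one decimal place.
87.4%

For Y = 25X^4:
If X → X(1 + 0.17)
Then Y → Y · (1 + 0.17)^4
     ≈ Y · 1.8739

Percentage change = ((1 + 0.17)^4 − 1) × 100% ≈ 87.4%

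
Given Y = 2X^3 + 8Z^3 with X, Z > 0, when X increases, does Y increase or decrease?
Y increases

Taking the partial derivative:
∂Y/∂X = 6X^2

∂Y/∂X = 6X^2 > 0 (assuming positive values)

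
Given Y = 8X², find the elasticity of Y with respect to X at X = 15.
Elasticity = 2

Elasticity = (dY/dX) · (X/Y)

dY/dX = 16·X
At X = 15: dY/dX = 240, Y = 1800

Elasticity = 240 · (15 / 1800) = 2

Interpretation: for a small percentage change in X, the percentage change in Y is approximately 2.00 times as large.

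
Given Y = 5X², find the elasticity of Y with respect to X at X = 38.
Elasticity = 2

Elasticity = (dY/dX) · (X/Y)

dY/dX = 10·X
At X = 38: dY/dX = 380, Y = 7220

Elasticity = 380 · (38 / 7220) = 2

Interpretation: for a small percentage change in X, the percentage change in Y is approximately 2.00 times as large.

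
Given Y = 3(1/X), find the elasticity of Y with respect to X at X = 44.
Elasticity = -1

Elasticity = (dY/dX) · (X/Y)

dY/dX = -3/X²
At X = 44: dY/dX = -3/1936, Y = 3/44

Elasticity = (-3/1936) · (44 / (3/44)) = -1

Interpretation: for a small percentage change in X, the percentage change in Y is approximately -1.00 times as large.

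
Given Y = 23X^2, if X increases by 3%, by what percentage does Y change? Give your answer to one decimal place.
6.1%

For Y = 23X^2:
If X → X(1 + 0.03)
Then Y → Y · (1 + 0.03)^2
     = Y · 1.0609

Percentage change = ((1 + 0.03)^2 − 1) × 100% ≈ 6.1%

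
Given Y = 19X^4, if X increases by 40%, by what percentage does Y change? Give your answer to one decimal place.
284.2%

For Y = 19X^4:
If X → X(1 + 0.4)
Then Y → Y · (1 + 0.4)^4
     = Y · 3.8416

Percentage change = ((1 + 0.4)^4 − 1) × 100% ≈ 284.2%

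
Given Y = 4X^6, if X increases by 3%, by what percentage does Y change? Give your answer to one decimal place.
19.4%

For Y = 4X^6:
If X → X(1 + 0.03)
Then Y → Y · (1 + 0.03)^6
     ≈ Y · 1.1941

Percentage change = ((1 + 0.03)^6 − 1) × 100% ≈ 19.4%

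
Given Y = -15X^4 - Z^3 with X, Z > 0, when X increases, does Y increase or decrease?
Y decreases

Taking the partial derivative:
∂Y/∂X = -60X^3

∂Y/∂X = -60X^3 < 0 (assuming positive values)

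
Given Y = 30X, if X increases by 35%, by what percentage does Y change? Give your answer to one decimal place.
35.0%

For Y = 30X:
If X → X(1 + 0.35)
Then Y → Y · (1 + 0.35)^1
     = Y · 1.3500

Percentage change = ((1 + 0.35)^1 − 1) × 100% = 35.0%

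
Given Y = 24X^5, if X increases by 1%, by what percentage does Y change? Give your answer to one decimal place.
5.1%

For Y = 24X^5:
If X → X(1 + 0.01)
Then Y → Y · (1 + 0.01)^5
     ≈ Y · 1.0510

Percentage change = ((1 + 0.01)^5 − 1) × 100% ≈ 5.1%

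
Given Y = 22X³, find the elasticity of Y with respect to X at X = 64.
Elasticity = 3

Elasticity = (dY/dX) · (X/Y)

dY/dX = 66·X²
At X = 64: dY/dX = 270336, Y = 5767168

Elasticity = 270336 · (64 / 5767168) = 3

Interpretation: for a small percentage change in X, the percentage change in Y is approximately 3.00 times as large.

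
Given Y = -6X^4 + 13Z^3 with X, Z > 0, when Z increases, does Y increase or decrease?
Y increases

Taking the partial derivative:
∂Y/∂Z = 39Z^2

∂Y/∂Z = 39Z^2 > 0 (assuming positive values)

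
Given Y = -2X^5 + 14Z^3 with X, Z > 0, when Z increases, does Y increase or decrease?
Y increases

Taking the partial derivative:
∂Y/∂Z = 42Z^2

∂Y/∂Z = 42Z^2 > 0 (assuming positive values)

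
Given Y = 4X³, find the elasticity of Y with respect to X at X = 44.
Elasticity = 3

Elasticity = (dY/dX) · (X/Y)

dY/dX = 12·X²
At X = 44: dY/dX = 23232, Y = 340736

Elasticity = 23232 · (44 / 340736) = 3

Interpretation: for a small percentage change in X, the percentage change in Y is approximately 3.00 times as large.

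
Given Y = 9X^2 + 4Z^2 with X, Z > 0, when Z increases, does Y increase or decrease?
Y increases

Taking the partial derivative:
∂Y/∂Z = 8Z

∂Y/∂Z = 8Z > 0 (assuming positive values)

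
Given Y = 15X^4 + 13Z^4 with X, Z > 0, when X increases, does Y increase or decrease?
Y increases

Taking the partial derivative:
∂Y/∂X = 60X^3

∂Y/∂X = 60X^3 > 0 (assuming positive values)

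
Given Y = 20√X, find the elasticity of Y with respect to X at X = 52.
Elasticity = 1/2

Elasticity = (dY/dX) · (X/Y)

dY/dX = 10/√X
At X = 52: dY/dX = 5·√13/13, Y = 40·√13

Elasticity = (5·√13/13) · (52 / (40·√13)) = 1/2

Interpretation: for a small percentage change in X, the percentage change in Y is approximately 0.50 times as large.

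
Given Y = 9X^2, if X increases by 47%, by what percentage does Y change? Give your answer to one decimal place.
116.1%

For Y = 9X^2:
If X → X(1 + 0.47)
Then Y → Y · (1 + 0.47)^2
     = Y · 2.1609

Percentage change = ((1 + 0.47)^2 − 1) × 100% ≈ 116.1%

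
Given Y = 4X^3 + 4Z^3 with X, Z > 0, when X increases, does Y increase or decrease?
Y increases

Taking the partial derivative:
∂Y/∂X = 12X^2

∂Y/∂X = 12X^2 > 0 (assuming positive values)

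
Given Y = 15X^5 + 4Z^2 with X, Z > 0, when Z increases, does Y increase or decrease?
Y increases

Taking the partial derivative:
∂Y/∂Z = 8Z

∂Y/∂Z = 8Z > 0 (assuming positive values)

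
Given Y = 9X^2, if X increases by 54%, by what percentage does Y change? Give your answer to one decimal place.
137.2%

For Y = 9X^2:
If X → X(1 + 0.54)
Then Y → Y · (1 + 0.54)^2
     = Y · 2.3716

Percentage change = ((1 + 0.54)^2 − 1) × 100% ≈ 137.2%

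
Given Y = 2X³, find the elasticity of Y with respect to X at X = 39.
Elasticity = 3

Elasticity = (dY/dX) · (X/Y)

dY/dX = 6·X²
At X = 39: dY/dX = 9126, Y = 118638

Elasticity = 9126 · (39 / 118638) = 3

Interpretation: for a small percentage change in X, the percentage change in Y is approximately 3.00 times as large.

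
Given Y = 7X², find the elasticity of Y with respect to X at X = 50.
Elasticity = 2

Elasticity = (dY/dX) · (X/Y)

dY/dX = 14·X
At X = 50: dY/dX = 700, Y = 17500

Elasticity = 700 · (50 / 17500) = 2

Interpretation: for a small percentage change in X, the percentage change in Y is approximately 2.00 times as large.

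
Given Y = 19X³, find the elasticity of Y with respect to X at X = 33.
Elasticity = 3

Elasticity = (dY/dX) · (X/Y)

dY/dX = 57·X²
At X = 33: dY/dX = 62073, Y = 682803

Elasticity = 62073 · (33 / 682803) = 3

Interpretation: for a small percentage change in X, the percentage change in Y is approximately 3.00 times as large.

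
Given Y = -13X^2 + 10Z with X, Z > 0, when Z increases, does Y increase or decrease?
Y increases

Taking the partial derivative:
∂Y/∂Z = 10

∂Y/∂Z = 10 > 0 (assuming positive values)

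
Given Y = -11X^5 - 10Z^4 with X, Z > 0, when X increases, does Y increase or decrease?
Y decreases

Taking the partial derivative:
∂Y/∂X = -55X^4

∂Y/∂X = -55X^4 < 0 (assuming positive values)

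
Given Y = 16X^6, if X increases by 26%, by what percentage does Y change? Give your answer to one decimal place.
300.2%

For Y = 16X^6:
If X → X(1 + 0.26)
Then Y → Y · (1 + 0.26)^6
     ≈ Y · 4.0015

Percentage change = ((1 + 0.26)^6 − 1) × 100% ≈ 300.2%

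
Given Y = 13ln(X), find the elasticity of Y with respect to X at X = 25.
Elasticity = 1/ln(25) ≈ 0.3107

Elasticity = (dY/dX) · (X/Y)

dY/dX = 13/X
At X = 25: dY/dX = 13/25, Y = 13·ln(25)

Elasticity = (13/25) · (25 / (13·ln(25))) = 1/ln(25) ≈ 0.3107

Interpretation: for a small percentage change in X, the percentage change in Y is approximately 0.31 times as large.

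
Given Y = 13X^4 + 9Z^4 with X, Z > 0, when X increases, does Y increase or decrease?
Y increases

Taking the partial derivative:
∂Y/∂X = 52X^3

∂Y/∂X = 52X^3 > 0 (assuming positive values)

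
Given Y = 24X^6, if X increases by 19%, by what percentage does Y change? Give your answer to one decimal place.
184.0%

For Y = 24X^6:
If X → X(1 + 0.19)
Then Y → Y · (1 + 0.19)^6
     ≈ Y · 2.8398

Percentage change = ((1 + 0.19)^6 − 1) × 100% ≈ 184.0%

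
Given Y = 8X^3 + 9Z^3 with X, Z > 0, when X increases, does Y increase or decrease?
Y increases

Taking the partial derivative:
∂Y/∂X = 24X^2

∂Y/∂X = 24X^2 > 0 (assuming positive values)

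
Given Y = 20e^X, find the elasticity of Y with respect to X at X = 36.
Elasticity = 36

Elasticity = (dY/dX) · (X/Y)

dY/dX = 20·e^X
At X = 36: dY/dX = 20·e^36, Y = 20·e^36

Elasticity = (20·e^36) · (36 / (20·e^36)) = 36

Interpretation: for a small percentage change in X, the percentage change in Y is approximately 36.00 times as large.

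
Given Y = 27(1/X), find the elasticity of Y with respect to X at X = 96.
Elasticity = -1

Elasticity = (dY/dX) · (X/Y)

dY/dX = -27/X²
At X = 96: dY/dX = -3/1024, Y = 9/32

Elasticity = (-3/1024) · (96 / (9/32)) = -1

Interpretation: for a small percentage change in X, the percentage change in Y is approximately -1.00 times as large.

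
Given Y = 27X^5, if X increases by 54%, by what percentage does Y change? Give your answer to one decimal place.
766.2%

For Y = 27X^5:
If X → X(1 + 0.54)
Then Y → Y · (1 + 0.54)^5
     ≈ Y · 8.6617

Percentage change = ((1 + 0.54)^5 − 1) × 100% ≈ 766.2%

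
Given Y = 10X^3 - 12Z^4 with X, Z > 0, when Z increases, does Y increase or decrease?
Y decreases

Taking the partial derivative:
∂Y/∂Z = -48Z^3

∂Y/∂Z = -48Z^3 < 0 (assuming positive values)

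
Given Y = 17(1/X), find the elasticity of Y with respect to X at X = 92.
Elasticity = -1

Elasticity = (dY/dX) · (X/Y)

dY/dX = -17/X²
At X = 92: dY/dX = -17/8464, Y = 17/92

Elasticity = (-17/8464) · (92 / (17/92)) = -1

Interpretation: for a small percentage change in X, the percentage change in Y is approximately -1.00 times as large.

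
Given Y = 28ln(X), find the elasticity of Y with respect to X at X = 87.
Elasticity = 1/ln(87) ≈ 0.2239

Elasticity = (dY/dX) · (X/Y)

dY/dX = 28/X
At X = 87: dY/dX = 28/87, Y = 28·ln(87)

Elasticity = (28/87) · (87 / (28·ln(87))) = 1/ln(87) ≈ 0.2239

Interpretation: for a small percentage change in X, the percentage change in Y is approximately 0.22 times as large.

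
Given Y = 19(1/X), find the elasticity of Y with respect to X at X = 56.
Elasticity = -1

Elasticity = (dY/dX) · (X/Y)

dY/dX = -19/X²
At X = 56: dY/dX = -19/3136, Y = 19/56

Elasticity = (-19/3136) · (56 / (19/56)) = -1

Interpretation: for a small percentage change in X, the percentage change in Y is approximately -1.00 times as large.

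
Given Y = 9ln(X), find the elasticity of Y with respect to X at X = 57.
Elasticity = 1/ln(57) ≈ 0.2473

Elasticity = (dY/dX) · (X/Y)

dY/dX = 9/X
At X = 57: dY/dX = 3/19, Y = 9·ln(57)

Elasticity = (3/19) · (57 / (9·ln(57))) = 1/ln(57) ≈ 0.2473

Interpretation: for a small percentage change in X, the percentage change in Y is approximately 0.25 times as large.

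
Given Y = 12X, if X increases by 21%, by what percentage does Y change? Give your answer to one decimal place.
21.0%

For Y = 12X:
If X → X(1 + 0.21)
Then Y → Y · (1 + 0.21)^1
     = Y · 1.2100

Percentage change = ((1 + 0.21)^1 − 1) × 100% = 21.0%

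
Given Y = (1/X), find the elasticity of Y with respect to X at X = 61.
Elasticity = -1

Elasticity = (dY/dX) · (X/Y)

dY/dX = -1/X²
At X = 61: dY/dX = -1/3721, Y = 1/61

Elasticity = (-1/3721) · (61 / (1/61)) = -1

Interpretation: for a small percentage change in X, the percentage change in Y is approximately -1.00 times as large.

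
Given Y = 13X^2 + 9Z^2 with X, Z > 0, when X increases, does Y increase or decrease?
Y increases

Taking the partial derivative:
∂Y/∂X = 26X

∂Y/∂X = 26X > 0 (assuming positive values)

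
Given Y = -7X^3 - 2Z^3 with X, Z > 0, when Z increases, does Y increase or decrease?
Y decreases

Taking the partial derivative:
∂Y/∂Z = -6Z^2

∂Y/∂Z = -6Z^2 < 0 (assuming positive values)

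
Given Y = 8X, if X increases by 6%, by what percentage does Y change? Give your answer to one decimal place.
6.0%

For Y = 8X:
If X → X(1 + 0.06)
Then Y → Y · (1 + 0.06)^1
     = Y · 1.0600

Percentage change = ((1 + 0.06)^1 − 1) × 100% = 6.0%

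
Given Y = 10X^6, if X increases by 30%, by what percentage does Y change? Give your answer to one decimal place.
382.7%

For Y = 10X^6:
If X → X(1 + 0.3)
Then Y → Y · (1 + 0.3)^6
     ≈ Y · 4.8268

Percentage change = ((1 + 0.3)^6 − 1) × 100% ≈ 382.7%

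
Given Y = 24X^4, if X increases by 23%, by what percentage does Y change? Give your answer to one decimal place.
128.9%

For Y = 24X^4:
If X → X(1 + 0.23)
Then Y → Y · (1 + 0.23)^4
     ≈ Y · 2.2889

Percentage change = ((1 + 0.23)^4 − 1) × 100% ≈ 128.9%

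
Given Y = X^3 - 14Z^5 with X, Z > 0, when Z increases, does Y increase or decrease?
Y decreases

Taking the partial derivative:
∂Y/∂Z = -70Z^4

∂Y/∂Z = -70Z^4 < 0 (assuming positive values)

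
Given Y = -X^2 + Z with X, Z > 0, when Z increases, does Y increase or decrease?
Y increases

Taking the partial derivative:
∂Y/∂Z = 1

∂Y/∂Z = 1 > 0 (assuming positive values)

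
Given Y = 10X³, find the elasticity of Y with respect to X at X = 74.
Elasticity = 3

Elasticity = (dY/dX) · (X/Y)

dY/dX = 30·X²
At X = 74: dY/dX = 164280, Y = 4052240

Elasticity = 164280 · (74 / 4052240) = 3

Interpretation: for a small percentage change in X, the percentage change in Y is approximately 3.00 times as large.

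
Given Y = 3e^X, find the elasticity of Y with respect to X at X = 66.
Elasticity = 66

Elasticity = (dY/dX) · (X/Y)

dY/dX = 3·e^X
At X = 66: dY/dX = 3·e^66, Y = 3·e^66

Elasticity = (3·e^66) · (66 / (3·e^66)) = 66

Interpretation: for a small percentage change in X, the percentage change in Y is approximately 66.00 times as large.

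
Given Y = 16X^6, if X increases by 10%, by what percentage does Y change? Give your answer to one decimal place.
77.2%

For Y = 16X^6:
If X → X(1 + 0.1)
Then Y → Y · (1 + 0.1)^6
     ≈ Y · 1.7716

Percentage change = ((1 + 0.1)^6 − 1) × 100% ≈ 77.2%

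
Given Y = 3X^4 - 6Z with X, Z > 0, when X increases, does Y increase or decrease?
Y increases

Taking the partial derivative:
∂Y/∂X = 12X^3

∂Y/∂X = 12X^3 > 0 (assuming positive values)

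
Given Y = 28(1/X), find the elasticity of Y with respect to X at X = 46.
Elasticity = -1

Elasticity = (dY/dX) · (X/Y)

dY/dX = -28/X²
At X = 46: dY/dX = -7/529, Y = 14/23

Elasticity = (-7/529) · (46 / (14/23)) = -1

Interpretation: for a small percentage change in X, the percentage change in Y is approximately -1.00 times as large.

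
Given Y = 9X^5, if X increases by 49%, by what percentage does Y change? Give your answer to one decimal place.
634.4%

For Y = 9X^5:
If X → X(1 + 0.49)
Then Y → Y · (1 + 0.49)^5
     ≈ Y · 7.3440

Percentage change = ((1 + 0.49)^5 − 1) × 100% ≈ 634.4%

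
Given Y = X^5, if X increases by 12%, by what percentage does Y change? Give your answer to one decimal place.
76.2%

For Y = X^5:
If X → X(1 + 0.12)
Then Y → Y · (1 + 0.12)^5
     ≈ Y · 1.7623

Percentage change = ((1 + 0.12)^5 − 1) × 100% ≈ 76.2%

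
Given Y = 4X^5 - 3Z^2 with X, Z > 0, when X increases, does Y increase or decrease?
Y increases

Taking the partial derivative:
∂Y/∂X = 20X^4

∂Y/∂X = 20X^4 > 0 (assuming positive values)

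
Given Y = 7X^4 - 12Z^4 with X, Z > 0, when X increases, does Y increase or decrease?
Y increases

Taking the partial derivative:
∂Y/∂X = 28X^3

∂Y/∂X = 28X^3 > 0 (assuming positive values)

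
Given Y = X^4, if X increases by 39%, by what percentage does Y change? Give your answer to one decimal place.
273.3%

For Y = X^4:
If X → X(1 + 0.39)
Then Y → Y · (1 + 0.39)^4
     ≈ Y · 3.7330

Percentage change = ((1 + 0.39)^4 − 1) × 100% ≈ 273.3%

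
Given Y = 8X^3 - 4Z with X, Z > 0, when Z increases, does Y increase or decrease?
Y decreases

Taking the partial derivative:
∂Y/∂Z = -4

∂Y/∂Z = -4 < 0 (assuming positive values)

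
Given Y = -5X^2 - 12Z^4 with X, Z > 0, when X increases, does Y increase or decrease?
Y decreases

Taking the partial derivative:
∂Y/∂X = -10X

∂Y/∂X = -10X < 0 (assuming positive values)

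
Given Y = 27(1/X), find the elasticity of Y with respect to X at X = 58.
Elasticity = -1

Elasticity = (dY/dX) · (X/Y)

dY/dX = -27/X²
At X = 58: dY/dX = -27/3364, Y = 27/58

Elasticity = (-27/3364) · (58 / (27/58)) = -1

Interpretation: for a small percentage change in X, the percentage change in Y is approximately -1.00 times as large.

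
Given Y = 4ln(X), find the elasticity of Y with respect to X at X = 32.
Elasticity = 1/ln(32) ≈ 0.2885

Elasticity = (dY/dX) · (X/Y)

dY/dX = 4/X
At X = 32: dY/dX = 1/8, Y = 4·ln(32)

Elasticity = (1/8) · (32 / (4·ln(32))) = 1/ln(32) ≈ 0.2885

Interpretation: for a small percentage change in X, the percentage change in Y is approximately 0.29 times as large.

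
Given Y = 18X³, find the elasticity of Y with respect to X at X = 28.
Elasticity = 3

Elasticity = (dY/dX) · (X/Y)

dY/dX = 54·X²
At X = 28: dY/dX = 42336, Y = 395136

Elasticity = 42336 · (28 / 395136) = 3

Interpretation: for a small percentage change in X, the percentage change in Y is approximately 3.00 times as large.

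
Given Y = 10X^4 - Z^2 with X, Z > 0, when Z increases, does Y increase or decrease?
Y decreases

Taking the partial derivative:
∂Y/∂Z = -2Z

∂Y/∂Z = -2Z < 0 (assuming positive values)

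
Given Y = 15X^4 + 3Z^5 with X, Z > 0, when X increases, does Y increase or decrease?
Y increases

Taking the partial derivative:
∂Y/∂X = 60X^3

∂Y/∂X = 60X^3 > 0 (assuming positive values)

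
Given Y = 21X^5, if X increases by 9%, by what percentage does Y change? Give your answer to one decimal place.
53.9%

For Y = 21X^5:
If X → X(1 + 0.09)
Then Y → Y · (1 + 0.09)^5
     ≈ Y · 1.5386

Percentage change = ((1 + 0.09)^5 − 1) × 100% ≈ 53.9%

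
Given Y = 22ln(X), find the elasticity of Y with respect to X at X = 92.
Elasticity = 1/ln(92) ≈ 0.2212

Elasticity = (dY/dX) · (X/Y)

dY/dX = 22/X
At X = 92: dY/dX = 11/46, Y = 22·ln(92)

Elasticity = (11/46) · (92 / (22·ln(92))) = 1/ln(92) ≈ 0.2212

Interpretation: for a small percentage change in X, the percentage change in Y is approximately 0.22 times as large.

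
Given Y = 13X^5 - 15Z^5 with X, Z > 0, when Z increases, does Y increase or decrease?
Y decreases

Taking the partial derivative:
∂Y/∂Z = -75Z^4

∂Y/∂Z = -75Z^4 < 0 (assuming positive values)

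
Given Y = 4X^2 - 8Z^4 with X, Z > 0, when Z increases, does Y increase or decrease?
Y decreases

Taking the partial derivative:
∂Y/∂Z = -32Z^3

∂Y/∂Z = -32Z^3 < 0 (assuming positive values)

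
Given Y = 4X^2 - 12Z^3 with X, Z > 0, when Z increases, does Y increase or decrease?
Y decreases

Taking the partial derivative:
∂Y/∂Z = -36Z^2

∂Y/∂Z = -36Z^2 < 0 (assuming positive values)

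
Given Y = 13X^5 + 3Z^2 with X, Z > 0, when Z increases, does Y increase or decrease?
Y increases

Taking the partial derivative:
∂Y/∂Z = 6Z

∂Y/∂Z = 6Z > 0 (assuming positive values)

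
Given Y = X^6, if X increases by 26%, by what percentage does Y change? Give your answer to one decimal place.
300.2%

For Y = X^6:
If X → X(1 + 0.26)
Then Y → Y · (1 + 0.26)^6
     ≈ Y · 4.0015

Percentage change = ((1 + 0.26)^6 − 1) × 100% ≈ 300.2%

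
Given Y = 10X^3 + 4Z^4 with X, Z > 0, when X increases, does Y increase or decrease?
Y increases

Taking the partial derivative:
∂Y/∂X = 30X^2

∂Y/∂X = 30X^2 > 0 (assuming positive values)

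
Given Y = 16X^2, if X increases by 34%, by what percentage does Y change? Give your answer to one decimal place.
79.6%

For Y = 16X^2:
If X → X(1 + 0.34)
Then Y → Y · (1 + 0.34)^2
     = Y · 1.7956

Percentage change = ((1 + 0.34)^2 − 1) × 100% ≈ 79.6%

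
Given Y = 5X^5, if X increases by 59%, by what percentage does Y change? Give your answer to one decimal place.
916.2%

For Y = 5X^5:
If X → X(1 + 0.59)
Then Y → Y · (1 + 0.59)^5
     ≈ Y · 10.1622

Percentage change = ((1 + 0.59)^5 − 1) × 100% ≈ 916.2%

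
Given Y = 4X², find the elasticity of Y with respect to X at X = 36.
Elasticity = 2

Elasticity = (dY/dX) · (X/Y)

dY/dX = 8·X
At X = 36: dY/dX = 288, Y = 5184

Elasticity = 288 · (36 / 5184) = 2

Interpretation: for a small percentage change in X, the percentage change in Y is approximately 2.00 times as large.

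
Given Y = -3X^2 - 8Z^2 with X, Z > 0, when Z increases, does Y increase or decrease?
Y decreases

Taking the partial derivative:
∂Y/∂Z = -16Z

∂Y/∂Z = -16Z < 0 (assuming positive values)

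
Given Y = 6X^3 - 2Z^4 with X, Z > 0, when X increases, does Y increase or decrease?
Y increases

Taking the partial derivative:
∂Y/∂X = 18X^2

∂Y/∂X = 18X^2 > 0 (assuming positive values)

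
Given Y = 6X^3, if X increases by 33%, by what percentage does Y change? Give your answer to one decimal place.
135.3%

For Y = 6X^3:
If X → X(1 + 0.33)
Then Y → Y · (1 + 0.33)^3
     ≈ Y · 2.3526

Percentage change = ((1 + 0.33)^3 − 1) × 100% ≈ 135.3%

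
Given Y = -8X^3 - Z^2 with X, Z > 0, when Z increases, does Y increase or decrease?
Y decreases

Taking the partial derivative:
∂Y/∂Z = -2Z

∂Y/∂Z = -2Z < 0 (assuming positive values)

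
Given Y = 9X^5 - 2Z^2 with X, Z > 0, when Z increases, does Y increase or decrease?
Y decreases

Taking the partial derivative:
∂Y/∂Z = -4Z

∂Y/∂Z = -4Z < 0 (assuming positive values)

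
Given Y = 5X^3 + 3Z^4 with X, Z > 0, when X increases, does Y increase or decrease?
Y increases

Taking the partial derivative:
∂Y/∂X = 15X^2

∂Y/∂X = 15X^2 > 0 (assuming positive values)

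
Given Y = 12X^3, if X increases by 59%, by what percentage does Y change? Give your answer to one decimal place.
302.0%

For Y = 12X^3:
If X → X(1 + 0.59)
Then Y → Y · (1 + 0.59)^3
     ≈ Y · 4.0197

Percentage change = ((1 + 0.59)^3 − 1) × 100% ≈ 302.0%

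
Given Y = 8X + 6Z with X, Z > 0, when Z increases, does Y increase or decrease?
Y increases

Taking the partial derivative:
∂Y/∂Z = 6

∂Y/∂Z = 6 > 0 (assuming positive values)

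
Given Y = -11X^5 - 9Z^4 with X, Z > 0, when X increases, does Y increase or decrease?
Y decreases

Taking the partial derivative:
∂Y/∂X = -55X^4

∂Y/∂X = -55X^4 < 0 (assuming positive values)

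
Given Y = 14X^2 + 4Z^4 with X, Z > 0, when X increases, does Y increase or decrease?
Y increases

Taking the partial derivative:
∂Y/∂X = 28X

∂Y/∂X = 28X > 0 (assuming positive values)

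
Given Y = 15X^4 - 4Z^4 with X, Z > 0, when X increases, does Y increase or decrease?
Y increases

Taking the partial derivative:
∂Y/∂X = 60X^3

∂Y/∂X = 60X^3 > 0 (assuming positive values)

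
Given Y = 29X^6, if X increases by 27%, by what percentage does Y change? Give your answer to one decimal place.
319.6%

For Y = 29X^6:
If X → X(1 + 0.27)
Then Y → Y · (1 + 0.27)^6
     ≈ Y · 4.1959

Percentage change = ((1 + 0.27)^6 − 1) × 100% ≈ 319.6%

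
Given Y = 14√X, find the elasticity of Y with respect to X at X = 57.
Elasticity = 1/2

Elasticity = (dY/dX) · (X/Y)

dY/dX = 7/√X
At X = 57: dY/dX = 7·√57/57, Y = 14·√57

Elasticity = (7·√57/57) · (57 / (14·√57)) = 1/2

Interpretation: for a small percentage change in X, the percentage change in Y is approximately 0.50 times as large.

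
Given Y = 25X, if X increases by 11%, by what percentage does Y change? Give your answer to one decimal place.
11.0%

For Y = 25X:
If X → X(1 + 0.11)
Then Y → Y · (1 + 0.11)^1
     = Y · 1.1100

Percentage change = ((1 + 0.11)^1 − 1) × 100% = 11.0%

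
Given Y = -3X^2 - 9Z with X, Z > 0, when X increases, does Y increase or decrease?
Y decreases

Taking the partial derivative:
∂Y/∂X = -6X

∂Y/∂X = -6X < 0 (assuming positive values)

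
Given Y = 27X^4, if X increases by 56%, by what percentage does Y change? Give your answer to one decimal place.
492.2%

For Y = 27X^4:
If X → X(1 + 0.56)
Then Y → Y · (1 + 0.56)^4
     ≈ Y · 5.9224

Percentage change = ((1 + 0.56)^4 − 1) × 100% ≈ 492.2%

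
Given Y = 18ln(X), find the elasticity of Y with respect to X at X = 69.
Elasticity = 1/ln(69) ≈ 0.2362

Elasticity = (dY/dX) · (X/Y)

dY/dX = 18/X
At X = 69: dY/dX = 6/23, Y = 18·ln(69)

Elasticity = (6/23) · (69 / (18·ln(69))) = 1/ln(69) ≈ 0.2362

Interpretation: for a small percentage change in X, the percentage change in Y is approximately 0.24 times as large.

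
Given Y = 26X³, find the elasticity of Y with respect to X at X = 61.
Elasticity = 3

Elasticity = (dY/dX) · (X/Y)

dY/dX = 78·X²
At X = 61: dY/dX = 290238, Y = 5901506

Elasticity = 290238 · (61 / 5901506) = 3

Interpretation: for a small percentage change in X, the percentage change in Y is approximately 3.00 times as large.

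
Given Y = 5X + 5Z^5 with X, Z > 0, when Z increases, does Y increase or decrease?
Y increases

Taking the partial derivative:
∂Y/∂Z = 25Z^4

∂Y/∂Z = 25Z^4 > 0 (assuming positive values)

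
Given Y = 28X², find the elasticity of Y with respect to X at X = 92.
Elasticity = 2

Elasticity = (dY/dX) · (X/Y)

dY/dX = 56·X
At X = 92: dY/dX = 5152, Y = 236992

Elasticity = 5152 · (92 / 236992) = 2

Interpretation: for a small percentage change in X, the percentage change in Y is approximately 2.00 times as large.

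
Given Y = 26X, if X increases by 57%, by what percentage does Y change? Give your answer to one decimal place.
57.0%

For Y = 26X:
If X → X(1 + 0.57)
Then Y → Y · (1 + 0.57)^1
     = Y · 1.5700

Percentage change = ((1 + 0.57)^1 − 1) × 100% = 57.0%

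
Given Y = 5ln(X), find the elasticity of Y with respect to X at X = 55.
Elasticity = 1/ln(55) ≈ 0.2495

Elasticity = (dY/dX) · (X/Y)

dY/dX = 5/X
At X = 55: dY/dX = 1/11, Y = 5·ln(55)

Elasticity = (1/11) · (55 / (5·ln(55))) = 1/ln(55) ≈ 0.2495

Interpretation: for a small percentage change in X, the percentage change in Y is approximately 0.25 times as large.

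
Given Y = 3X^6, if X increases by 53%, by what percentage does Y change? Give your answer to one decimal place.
1182.8%

For Y = 3X^6:
If X → X(1 + 0.53)
Then Y → Y · (1 + 0.53)^6
     ≈ Y · 12.8277

Percentage change = ((1 + 0.53)^6 − 1) × 100% ≈ 1182.8%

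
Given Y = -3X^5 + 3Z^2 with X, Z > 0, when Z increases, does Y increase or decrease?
Y increases

Taking the partial derivative:
∂Y/∂Z = 6Z

∂Y/∂Z = 6Z > 0 (assuming positive values)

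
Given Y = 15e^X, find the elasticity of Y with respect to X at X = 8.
Elasticity = 8

Elasticity = (dY/dX) · (X/Y)

dY/dX = 15·e^X
At X = 8: dY/dX = 15·e^8, Y = 15·e^8

Elasticity = (15·e^8) · (8 / (15·e^8)) = 8

Interpretation: for a small percentage change in X, the percentage change in Y is approximately 8.00 times as large.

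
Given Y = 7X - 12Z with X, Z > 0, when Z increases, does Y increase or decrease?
Y decreases

Taking the partial derivative:
∂Y/∂Z = -12

∂Y/∂Z = -12 < 0 (assuming positive values)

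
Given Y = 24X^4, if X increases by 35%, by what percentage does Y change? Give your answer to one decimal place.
232.2%

For Y = 24X^4:
If X → X(1 + 0.35)
Then Y → Y · (1 + 0.35)^4
     ≈ Y · 3.3215

Percentage change = ((1 + 0.35)^4 − 1) × 100% ≈ 232.2%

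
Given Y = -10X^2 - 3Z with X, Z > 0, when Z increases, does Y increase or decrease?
Y decreases

Taking the partial derivative:
∂Y/∂Z = -3

∂Y/∂Z = -3 < 0 (assuming positive values)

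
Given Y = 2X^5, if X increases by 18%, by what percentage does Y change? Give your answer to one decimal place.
128.8%

For Y = 2X^5:
If X → X(1 + 0.18)
Then Y → Y · (1 + 0.18)^5
     ≈ Y · 2.2878

Percentage change = ((1 + 0.18)^5 − 1) × 100% ≈ 128.8%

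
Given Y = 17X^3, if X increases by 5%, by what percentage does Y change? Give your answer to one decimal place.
15.8%

For Y = 17X^3:
If X → X(1 + 0.05)
Then Y → Y · (1 + 0.05)^3
     ≈ Y · 1.1576

Percentage change = ((1 + 0.05)^3 − 1) × 100% ≈ 15.8%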